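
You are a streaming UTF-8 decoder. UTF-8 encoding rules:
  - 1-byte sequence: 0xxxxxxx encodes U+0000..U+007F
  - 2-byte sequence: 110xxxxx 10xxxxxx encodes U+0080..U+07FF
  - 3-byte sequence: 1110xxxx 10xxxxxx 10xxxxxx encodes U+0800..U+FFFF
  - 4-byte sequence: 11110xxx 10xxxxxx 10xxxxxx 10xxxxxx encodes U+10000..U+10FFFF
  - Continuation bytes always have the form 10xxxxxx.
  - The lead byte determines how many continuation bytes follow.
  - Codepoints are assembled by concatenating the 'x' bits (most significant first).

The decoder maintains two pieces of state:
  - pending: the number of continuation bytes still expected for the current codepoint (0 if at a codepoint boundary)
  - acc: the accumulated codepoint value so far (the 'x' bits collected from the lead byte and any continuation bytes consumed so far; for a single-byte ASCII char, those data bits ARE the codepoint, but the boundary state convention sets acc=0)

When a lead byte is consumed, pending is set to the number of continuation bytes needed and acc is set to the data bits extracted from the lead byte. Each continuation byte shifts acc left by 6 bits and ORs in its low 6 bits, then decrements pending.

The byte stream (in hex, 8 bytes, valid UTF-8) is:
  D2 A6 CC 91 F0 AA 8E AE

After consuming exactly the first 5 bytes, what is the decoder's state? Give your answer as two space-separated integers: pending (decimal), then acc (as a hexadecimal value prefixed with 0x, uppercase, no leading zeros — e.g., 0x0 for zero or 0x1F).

Byte[0]=D2: 2-byte lead. pending=1, acc=0x12
Byte[1]=A6: continuation. acc=(acc<<6)|0x26=0x4A6, pending=0
Byte[2]=CC: 2-byte lead. pending=1, acc=0xC
Byte[3]=91: continuation. acc=(acc<<6)|0x11=0x311, pending=0
Byte[4]=F0: 4-byte lead. pending=3, acc=0x0

Answer: 3 0x0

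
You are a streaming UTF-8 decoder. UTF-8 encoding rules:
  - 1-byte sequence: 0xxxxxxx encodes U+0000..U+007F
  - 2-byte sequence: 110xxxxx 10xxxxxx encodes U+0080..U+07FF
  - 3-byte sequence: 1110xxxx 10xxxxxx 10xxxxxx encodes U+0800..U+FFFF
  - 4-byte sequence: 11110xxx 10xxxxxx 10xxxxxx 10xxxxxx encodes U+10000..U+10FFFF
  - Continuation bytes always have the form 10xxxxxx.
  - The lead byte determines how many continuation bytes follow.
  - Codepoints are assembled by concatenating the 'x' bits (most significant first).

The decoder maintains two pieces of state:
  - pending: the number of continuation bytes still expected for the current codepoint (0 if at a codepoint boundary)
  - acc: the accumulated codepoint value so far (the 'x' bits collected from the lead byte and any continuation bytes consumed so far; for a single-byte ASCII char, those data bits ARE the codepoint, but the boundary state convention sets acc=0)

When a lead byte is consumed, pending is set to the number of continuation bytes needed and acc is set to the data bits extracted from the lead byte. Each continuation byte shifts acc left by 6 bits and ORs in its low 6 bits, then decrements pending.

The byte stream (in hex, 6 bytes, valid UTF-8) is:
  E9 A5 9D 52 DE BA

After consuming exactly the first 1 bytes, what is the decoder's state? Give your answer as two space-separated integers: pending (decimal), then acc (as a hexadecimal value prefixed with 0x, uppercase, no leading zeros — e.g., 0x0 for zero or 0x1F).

Answer: 2 0x9

Derivation:
Byte[0]=E9: 3-byte lead. pending=2, acc=0x9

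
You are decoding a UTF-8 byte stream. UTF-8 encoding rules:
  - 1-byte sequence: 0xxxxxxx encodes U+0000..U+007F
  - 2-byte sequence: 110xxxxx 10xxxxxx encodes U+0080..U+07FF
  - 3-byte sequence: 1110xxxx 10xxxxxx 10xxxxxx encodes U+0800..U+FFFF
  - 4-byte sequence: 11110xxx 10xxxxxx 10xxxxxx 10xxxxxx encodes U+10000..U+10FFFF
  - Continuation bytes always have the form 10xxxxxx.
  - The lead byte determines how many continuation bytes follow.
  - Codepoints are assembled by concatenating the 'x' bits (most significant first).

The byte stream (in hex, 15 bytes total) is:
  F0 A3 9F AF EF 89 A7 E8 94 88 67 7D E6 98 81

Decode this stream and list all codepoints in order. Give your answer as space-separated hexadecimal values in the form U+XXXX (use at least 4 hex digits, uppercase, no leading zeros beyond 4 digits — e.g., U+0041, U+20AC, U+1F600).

Byte[0]=F0: 4-byte lead, need 3 cont bytes. acc=0x0
Byte[1]=A3: continuation. acc=(acc<<6)|0x23=0x23
Byte[2]=9F: continuation. acc=(acc<<6)|0x1F=0x8DF
Byte[3]=AF: continuation. acc=(acc<<6)|0x2F=0x237EF
Completed: cp=U+237EF (starts at byte 0)
Byte[4]=EF: 3-byte lead, need 2 cont bytes. acc=0xF
Byte[5]=89: continuation. acc=(acc<<6)|0x09=0x3C9
Byte[6]=A7: continuation. acc=(acc<<6)|0x27=0xF267
Completed: cp=U+F267 (starts at byte 4)
Byte[7]=E8: 3-byte lead, need 2 cont bytes. acc=0x8
Byte[8]=94: continuation. acc=(acc<<6)|0x14=0x214
Byte[9]=88: continuation. acc=(acc<<6)|0x08=0x8508
Completed: cp=U+8508 (starts at byte 7)
Byte[10]=67: 1-byte ASCII. cp=U+0067
Byte[11]=7D: 1-byte ASCII. cp=U+007D
Byte[12]=E6: 3-byte lead, need 2 cont bytes. acc=0x6
Byte[13]=98: continuation. acc=(acc<<6)|0x18=0x198
Byte[14]=81: continuation. acc=(acc<<6)|0x01=0x6601
Completed: cp=U+6601 (starts at byte 12)

Answer: U+237EF U+F267 U+8508 U+0067 U+007D U+6601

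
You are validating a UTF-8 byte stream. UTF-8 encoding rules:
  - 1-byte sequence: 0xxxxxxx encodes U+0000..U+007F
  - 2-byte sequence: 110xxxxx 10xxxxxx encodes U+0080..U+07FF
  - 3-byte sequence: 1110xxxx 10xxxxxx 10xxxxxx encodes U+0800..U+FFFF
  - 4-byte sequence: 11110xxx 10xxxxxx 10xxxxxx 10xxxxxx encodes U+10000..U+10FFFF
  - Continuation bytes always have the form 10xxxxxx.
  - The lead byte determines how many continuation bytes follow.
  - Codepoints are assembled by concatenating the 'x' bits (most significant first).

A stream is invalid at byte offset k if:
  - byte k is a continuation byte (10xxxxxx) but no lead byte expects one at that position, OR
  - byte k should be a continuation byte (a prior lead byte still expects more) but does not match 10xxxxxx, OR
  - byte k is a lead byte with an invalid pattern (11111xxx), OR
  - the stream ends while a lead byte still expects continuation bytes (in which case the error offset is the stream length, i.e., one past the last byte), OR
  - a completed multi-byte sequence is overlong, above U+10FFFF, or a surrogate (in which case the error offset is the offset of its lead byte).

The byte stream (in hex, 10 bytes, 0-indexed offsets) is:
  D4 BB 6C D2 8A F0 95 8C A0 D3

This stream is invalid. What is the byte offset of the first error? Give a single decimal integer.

Byte[0]=D4: 2-byte lead, need 1 cont bytes. acc=0x14
Byte[1]=BB: continuation. acc=(acc<<6)|0x3B=0x53B
Completed: cp=U+053B (starts at byte 0)
Byte[2]=6C: 1-byte ASCII. cp=U+006C
Byte[3]=D2: 2-byte lead, need 1 cont bytes. acc=0x12
Byte[4]=8A: continuation. acc=(acc<<6)|0x0A=0x48A
Completed: cp=U+048A (starts at byte 3)
Byte[5]=F0: 4-byte lead, need 3 cont bytes. acc=0x0
Byte[6]=95: continuation. acc=(acc<<6)|0x15=0x15
Byte[7]=8C: continuation. acc=(acc<<6)|0x0C=0x54C
Byte[8]=A0: continuation. acc=(acc<<6)|0x20=0x15320
Completed: cp=U+15320 (starts at byte 5)
Byte[9]=D3: 2-byte lead, need 1 cont bytes. acc=0x13
Byte[10]: stream ended, expected continuation. INVALID

Answer: 10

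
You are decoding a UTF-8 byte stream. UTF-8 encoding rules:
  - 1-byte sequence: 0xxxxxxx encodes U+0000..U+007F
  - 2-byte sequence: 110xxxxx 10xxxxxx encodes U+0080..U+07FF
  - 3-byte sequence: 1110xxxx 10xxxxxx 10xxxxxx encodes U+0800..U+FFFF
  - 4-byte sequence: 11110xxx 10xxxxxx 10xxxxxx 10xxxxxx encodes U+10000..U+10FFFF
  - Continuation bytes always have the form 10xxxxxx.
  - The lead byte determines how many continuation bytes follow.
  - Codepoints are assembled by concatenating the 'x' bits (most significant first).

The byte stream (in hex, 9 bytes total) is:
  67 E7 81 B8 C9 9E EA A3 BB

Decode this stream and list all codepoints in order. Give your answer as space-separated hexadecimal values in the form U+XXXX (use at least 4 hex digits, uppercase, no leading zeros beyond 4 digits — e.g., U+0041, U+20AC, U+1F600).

Byte[0]=67: 1-byte ASCII. cp=U+0067
Byte[1]=E7: 3-byte lead, need 2 cont bytes. acc=0x7
Byte[2]=81: continuation. acc=(acc<<6)|0x01=0x1C1
Byte[3]=B8: continuation. acc=(acc<<6)|0x38=0x7078
Completed: cp=U+7078 (starts at byte 1)
Byte[4]=C9: 2-byte lead, need 1 cont bytes. acc=0x9
Byte[5]=9E: continuation. acc=(acc<<6)|0x1E=0x25E
Completed: cp=U+025E (starts at byte 4)
Byte[6]=EA: 3-byte lead, need 2 cont bytes. acc=0xA
Byte[7]=A3: continuation. acc=(acc<<6)|0x23=0x2A3
Byte[8]=BB: continuation. acc=(acc<<6)|0x3B=0xA8FB
Completed: cp=U+A8FB (starts at byte 6)

Answer: U+0067 U+7078 U+025E U+A8FB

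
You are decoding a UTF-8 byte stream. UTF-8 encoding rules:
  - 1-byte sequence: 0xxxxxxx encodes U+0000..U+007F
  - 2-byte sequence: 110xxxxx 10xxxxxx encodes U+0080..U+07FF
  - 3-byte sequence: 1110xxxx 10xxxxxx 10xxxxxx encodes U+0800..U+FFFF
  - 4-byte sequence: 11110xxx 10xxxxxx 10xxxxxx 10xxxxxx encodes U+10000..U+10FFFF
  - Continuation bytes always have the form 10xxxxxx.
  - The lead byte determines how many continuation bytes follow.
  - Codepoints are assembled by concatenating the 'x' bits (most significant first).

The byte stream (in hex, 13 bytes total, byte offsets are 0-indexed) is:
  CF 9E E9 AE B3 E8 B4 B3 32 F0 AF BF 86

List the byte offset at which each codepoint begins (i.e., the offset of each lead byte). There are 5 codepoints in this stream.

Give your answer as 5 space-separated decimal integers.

Answer: 0 2 5 8 9

Derivation:
Byte[0]=CF: 2-byte lead, need 1 cont bytes. acc=0xF
Byte[1]=9E: continuation. acc=(acc<<6)|0x1E=0x3DE
Completed: cp=U+03DE (starts at byte 0)
Byte[2]=E9: 3-byte lead, need 2 cont bytes. acc=0x9
Byte[3]=AE: continuation. acc=(acc<<6)|0x2E=0x26E
Byte[4]=B3: continuation. acc=(acc<<6)|0x33=0x9BB3
Completed: cp=U+9BB3 (starts at byte 2)
Byte[5]=E8: 3-byte lead, need 2 cont bytes. acc=0x8
Byte[6]=B4: continuation. acc=(acc<<6)|0x34=0x234
Byte[7]=B3: continuation. acc=(acc<<6)|0x33=0x8D33
Completed: cp=U+8D33 (starts at byte 5)
Byte[8]=32: 1-byte ASCII. cp=U+0032
Byte[9]=F0: 4-byte lead, need 3 cont bytes. acc=0x0
Byte[10]=AF: continuation. acc=(acc<<6)|0x2F=0x2F
Byte[11]=BF: continuation. acc=(acc<<6)|0x3F=0xBFF
Byte[12]=86: continuation. acc=(acc<<6)|0x06=0x2FFC6
Completed: cp=U+2FFC6 (starts at byte 9)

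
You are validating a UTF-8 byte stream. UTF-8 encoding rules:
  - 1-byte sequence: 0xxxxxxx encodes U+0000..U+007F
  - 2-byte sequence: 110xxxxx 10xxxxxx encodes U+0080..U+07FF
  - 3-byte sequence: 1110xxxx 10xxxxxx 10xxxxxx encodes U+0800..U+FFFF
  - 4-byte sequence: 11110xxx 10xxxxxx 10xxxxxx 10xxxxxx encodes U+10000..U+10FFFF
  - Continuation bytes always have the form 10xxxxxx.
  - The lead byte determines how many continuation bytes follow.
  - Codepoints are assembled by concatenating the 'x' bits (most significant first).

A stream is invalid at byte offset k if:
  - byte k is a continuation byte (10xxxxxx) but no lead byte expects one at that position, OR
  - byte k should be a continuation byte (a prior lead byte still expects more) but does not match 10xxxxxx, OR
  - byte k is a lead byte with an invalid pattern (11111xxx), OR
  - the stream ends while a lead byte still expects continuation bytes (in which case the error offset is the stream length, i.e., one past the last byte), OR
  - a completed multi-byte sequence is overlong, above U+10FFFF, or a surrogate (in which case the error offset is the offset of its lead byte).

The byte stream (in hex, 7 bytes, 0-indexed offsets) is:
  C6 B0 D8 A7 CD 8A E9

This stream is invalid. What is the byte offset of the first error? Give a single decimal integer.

Answer: 7

Derivation:
Byte[0]=C6: 2-byte lead, need 1 cont bytes. acc=0x6
Byte[1]=B0: continuation. acc=(acc<<6)|0x30=0x1B0
Completed: cp=U+01B0 (starts at byte 0)
Byte[2]=D8: 2-byte lead, need 1 cont bytes. acc=0x18
Byte[3]=A7: continuation. acc=(acc<<6)|0x27=0x627
Completed: cp=U+0627 (starts at byte 2)
Byte[4]=CD: 2-byte lead, need 1 cont bytes. acc=0xD
Byte[5]=8A: continuation. acc=(acc<<6)|0x0A=0x34A
Completed: cp=U+034A (starts at byte 4)
Byte[6]=E9: 3-byte lead, need 2 cont bytes. acc=0x9
Byte[7]: stream ended, expected continuation. INVALID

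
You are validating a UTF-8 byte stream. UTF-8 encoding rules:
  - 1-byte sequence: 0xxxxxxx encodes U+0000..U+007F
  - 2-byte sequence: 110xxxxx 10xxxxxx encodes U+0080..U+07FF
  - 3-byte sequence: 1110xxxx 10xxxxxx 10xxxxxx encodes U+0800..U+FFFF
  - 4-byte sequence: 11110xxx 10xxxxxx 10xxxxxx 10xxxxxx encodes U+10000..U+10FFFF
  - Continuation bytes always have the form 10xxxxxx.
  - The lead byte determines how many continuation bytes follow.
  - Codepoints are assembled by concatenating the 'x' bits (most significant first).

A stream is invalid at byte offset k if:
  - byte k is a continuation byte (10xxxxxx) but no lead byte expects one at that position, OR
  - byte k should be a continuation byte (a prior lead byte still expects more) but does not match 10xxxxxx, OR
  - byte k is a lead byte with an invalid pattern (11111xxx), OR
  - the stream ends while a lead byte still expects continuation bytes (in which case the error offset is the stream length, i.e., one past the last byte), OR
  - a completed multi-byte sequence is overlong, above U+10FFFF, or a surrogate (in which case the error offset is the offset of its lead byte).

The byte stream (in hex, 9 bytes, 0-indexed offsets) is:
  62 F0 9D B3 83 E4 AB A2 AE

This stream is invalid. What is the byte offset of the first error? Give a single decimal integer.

Answer: 8

Derivation:
Byte[0]=62: 1-byte ASCII. cp=U+0062
Byte[1]=F0: 4-byte lead, need 3 cont bytes. acc=0x0
Byte[2]=9D: continuation. acc=(acc<<6)|0x1D=0x1D
Byte[3]=B3: continuation. acc=(acc<<6)|0x33=0x773
Byte[4]=83: continuation. acc=(acc<<6)|0x03=0x1DCC3
Completed: cp=U+1DCC3 (starts at byte 1)
Byte[5]=E4: 3-byte lead, need 2 cont bytes. acc=0x4
Byte[6]=AB: continuation. acc=(acc<<6)|0x2B=0x12B
Byte[7]=A2: continuation. acc=(acc<<6)|0x22=0x4AE2
Completed: cp=U+4AE2 (starts at byte 5)
Byte[8]=AE: INVALID lead byte (not 0xxx/110x/1110/11110)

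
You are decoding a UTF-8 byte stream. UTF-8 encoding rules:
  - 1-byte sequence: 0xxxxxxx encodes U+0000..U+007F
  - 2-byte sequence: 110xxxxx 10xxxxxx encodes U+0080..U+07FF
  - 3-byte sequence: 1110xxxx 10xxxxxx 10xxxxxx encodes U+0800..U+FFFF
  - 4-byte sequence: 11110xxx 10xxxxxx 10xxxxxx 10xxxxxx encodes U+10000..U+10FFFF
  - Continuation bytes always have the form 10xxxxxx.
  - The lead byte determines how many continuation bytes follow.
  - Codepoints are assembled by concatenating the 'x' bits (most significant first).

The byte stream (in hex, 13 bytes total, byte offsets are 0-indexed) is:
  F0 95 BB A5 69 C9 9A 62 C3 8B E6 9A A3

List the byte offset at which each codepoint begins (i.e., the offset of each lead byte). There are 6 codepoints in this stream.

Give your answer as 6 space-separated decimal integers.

Byte[0]=F0: 4-byte lead, need 3 cont bytes. acc=0x0
Byte[1]=95: continuation. acc=(acc<<6)|0x15=0x15
Byte[2]=BB: continuation. acc=(acc<<6)|0x3B=0x57B
Byte[3]=A5: continuation. acc=(acc<<6)|0x25=0x15EE5
Completed: cp=U+15EE5 (starts at byte 0)
Byte[4]=69: 1-byte ASCII. cp=U+0069
Byte[5]=C9: 2-byte lead, need 1 cont bytes. acc=0x9
Byte[6]=9A: continuation. acc=(acc<<6)|0x1A=0x25A
Completed: cp=U+025A (starts at byte 5)
Byte[7]=62: 1-byte ASCII. cp=U+0062
Byte[8]=C3: 2-byte lead, need 1 cont bytes. acc=0x3
Byte[9]=8B: continuation. acc=(acc<<6)|0x0B=0xCB
Completed: cp=U+00CB (starts at byte 8)
Byte[10]=E6: 3-byte lead, need 2 cont bytes. acc=0x6
Byte[11]=9A: continuation. acc=(acc<<6)|0x1A=0x19A
Byte[12]=A3: continuation. acc=(acc<<6)|0x23=0x66A3
Completed: cp=U+66A3 (starts at byte 10)

Answer: 0 4 5 7 8 10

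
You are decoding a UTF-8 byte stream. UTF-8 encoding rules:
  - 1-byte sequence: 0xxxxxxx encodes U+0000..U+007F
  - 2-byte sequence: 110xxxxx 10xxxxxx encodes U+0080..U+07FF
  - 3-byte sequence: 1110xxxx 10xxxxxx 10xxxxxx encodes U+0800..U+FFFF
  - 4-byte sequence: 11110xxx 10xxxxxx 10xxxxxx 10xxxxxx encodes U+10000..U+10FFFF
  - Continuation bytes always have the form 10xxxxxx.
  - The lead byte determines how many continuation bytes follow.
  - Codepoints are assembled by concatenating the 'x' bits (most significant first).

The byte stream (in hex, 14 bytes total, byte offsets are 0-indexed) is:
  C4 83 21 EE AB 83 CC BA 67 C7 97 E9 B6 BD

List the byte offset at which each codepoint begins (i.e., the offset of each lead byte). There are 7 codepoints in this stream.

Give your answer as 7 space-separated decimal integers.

Byte[0]=C4: 2-byte lead, need 1 cont bytes. acc=0x4
Byte[1]=83: continuation. acc=(acc<<6)|0x03=0x103
Completed: cp=U+0103 (starts at byte 0)
Byte[2]=21: 1-byte ASCII. cp=U+0021
Byte[3]=EE: 3-byte lead, need 2 cont bytes. acc=0xE
Byte[4]=AB: continuation. acc=(acc<<6)|0x2B=0x3AB
Byte[5]=83: continuation. acc=(acc<<6)|0x03=0xEAC3
Completed: cp=U+EAC3 (starts at byte 3)
Byte[6]=CC: 2-byte lead, need 1 cont bytes. acc=0xC
Byte[7]=BA: continuation. acc=(acc<<6)|0x3A=0x33A
Completed: cp=U+033A (starts at byte 6)
Byte[8]=67: 1-byte ASCII. cp=U+0067
Byte[9]=C7: 2-byte lead, need 1 cont bytes. acc=0x7
Byte[10]=97: continuation. acc=(acc<<6)|0x17=0x1D7
Completed: cp=U+01D7 (starts at byte 9)
Byte[11]=E9: 3-byte lead, need 2 cont bytes. acc=0x9
Byte[12]=B6: continuation. acc=(acc<<6)|0x36=0x276
Byte[13]=BD: continuation. acc=(acc<<6)|0x3D=0x9DBD
Completed: cp=U+9DBD (starts at byte 11)

Answer: 0 2 3 6 8 9 11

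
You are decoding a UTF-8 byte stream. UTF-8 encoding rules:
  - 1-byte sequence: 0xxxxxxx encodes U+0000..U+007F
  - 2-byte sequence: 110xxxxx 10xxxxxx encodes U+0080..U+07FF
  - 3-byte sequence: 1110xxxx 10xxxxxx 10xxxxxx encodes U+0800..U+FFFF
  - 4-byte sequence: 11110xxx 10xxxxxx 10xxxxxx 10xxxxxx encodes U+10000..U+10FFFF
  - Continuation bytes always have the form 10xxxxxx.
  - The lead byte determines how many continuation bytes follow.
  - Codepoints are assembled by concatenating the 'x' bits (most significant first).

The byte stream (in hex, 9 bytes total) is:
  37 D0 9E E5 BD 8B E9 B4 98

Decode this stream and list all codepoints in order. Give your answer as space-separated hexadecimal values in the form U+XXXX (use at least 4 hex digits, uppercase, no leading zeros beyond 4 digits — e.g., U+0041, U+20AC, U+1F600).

Byte[0]=37: 1-byte ASCII. cp=U+0037
Byte[1]=D0: 2-byte lead, need 1 cont bytes. acc=0x10
Byte[2]=9E: continuation. acc=(acc<<6)|0x1E=0x41E
Completed: cp=U+041E (starts at byte 1)
Byte[3]=E5: 3-byte lead, need 2 cont bytes. acc=0x5
Byte[4]=BD: continuation. acc=(acc<<6)|0x3D=0x17D
Byte[5]=8B: continuation. acc=(acc<<6)|0x0B=0x5F4B
Completed: cp=U+5F4B (starts at byte 3)
Byte[6]=E9: 3-byte lead, need 2 cont bytes. acc=0x9
Byte[7]=B4: continuation. acc=(acc<<6)|0x34=0x274
Byte[8]=98: continuation. acc=(acc<<6)|0x18=0x9D18
Completed: cp=U+9D18 (starts at byte 6)

Answer: U+0037 U+041E U+5F4B U+9D18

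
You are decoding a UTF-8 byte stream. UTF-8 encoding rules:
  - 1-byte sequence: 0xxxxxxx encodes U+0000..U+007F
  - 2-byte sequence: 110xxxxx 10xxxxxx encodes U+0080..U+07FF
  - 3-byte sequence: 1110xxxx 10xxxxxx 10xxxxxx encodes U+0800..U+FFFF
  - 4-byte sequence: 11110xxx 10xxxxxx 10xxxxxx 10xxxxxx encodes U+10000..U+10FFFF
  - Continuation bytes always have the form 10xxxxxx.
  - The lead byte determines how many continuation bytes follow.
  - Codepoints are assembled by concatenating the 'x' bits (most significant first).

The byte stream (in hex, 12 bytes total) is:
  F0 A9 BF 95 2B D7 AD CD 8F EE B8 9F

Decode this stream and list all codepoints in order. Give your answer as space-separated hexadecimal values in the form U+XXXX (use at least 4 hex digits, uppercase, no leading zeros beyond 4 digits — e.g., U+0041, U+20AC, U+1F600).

Answer: U+29FD5 U+002B U+05ED U+034F U+EE1F

Derivation:
Byte[0]=F0: 4-byte lead, need 3 cont bytes. acc=0x0
Byte[1]=A9: continuation. acc=(acc<<6)|0x29=0x29
Byte[2]=BF: continuation. acc=(acc<<6)|0x3F=0xA7F
Byte[3]=95: continuation. acc=(acc<<6)|0x15=0x29FD5
Completed: cp=U+29FD5 (starts at byte 0)
Byte[4]=2B: 1-byte ASCII. cp=U+002B
Byte[5]=D7: 2-byte lead, need 1 cont bytes. acc=0x17
Byte[6]=AD: continuation. acc=(acc<<6)|0x2D=0x5ED
Completed: cp=U+05ED (starts at byte 5)
Byte[7]=CD: 2-byte lead, need 1 cont bytes. acc=0xD
Byte[8]=8F: continuation. acc=(acc<<6)|0x0F=0x34F
Completed: cp=U+034F (starts at byte 7)
Byte[9]=EE: 3-byte lead, need 2 cont bytes. acc=0xE
Byte[10]=B8: continuation. acc=(acc<<6)|0x38=0x3B8
Byte[11]=9F: continuation. acc=(acc<<6)|0x1F=0xEE1F
Completed: cp=U+EE1F (starts at byte 9)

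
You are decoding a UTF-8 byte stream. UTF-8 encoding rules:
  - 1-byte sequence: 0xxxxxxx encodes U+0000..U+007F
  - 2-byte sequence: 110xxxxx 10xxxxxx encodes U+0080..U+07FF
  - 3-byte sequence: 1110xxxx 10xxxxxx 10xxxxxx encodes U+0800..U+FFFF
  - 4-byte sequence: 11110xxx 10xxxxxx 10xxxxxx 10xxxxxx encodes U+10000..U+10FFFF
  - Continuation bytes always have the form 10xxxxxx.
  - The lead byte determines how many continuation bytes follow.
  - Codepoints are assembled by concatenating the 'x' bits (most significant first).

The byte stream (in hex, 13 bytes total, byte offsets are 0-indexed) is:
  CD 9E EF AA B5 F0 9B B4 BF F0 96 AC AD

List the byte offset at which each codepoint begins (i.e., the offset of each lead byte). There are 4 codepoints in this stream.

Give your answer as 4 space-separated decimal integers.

Byte[0]=CD: 2-byte lead, need 1 cont bytes. acc=0xD
Byte[1]=9E: continuation. acc=(acc<<6)|0x1E=0x35E
Completed: cp=U+035E (starts at byte 0)
Byte[2]=EF: 3-byte lead, need 2 cont bytes. acc=0xF
Byte[3]=AA: continuation. acc=(acc<<6)|0x2A=0x3EA
Byte[4]=B5: continuation. acc=(acc<<6)|0x35=0xFAB5
Completed: cp=U+FAB5 (starts at byte 2)
Byte[5]=F0: 4-byte lead, need 3 cont bytes. acc=0x0
Byte[6]=9B: continuation. acc=(acc<<6)|0x1B=0x1B
Byte[7]=B4: continuation. acc=(acc<<6)|0x34=0x6F4
Byte[8]=BF: continuation. acc=(acc<<6)|0x3F=0x1BD3F
Completed: cp=U+1BD3F (starts at byte 5)
Byte[9]=F0: 4-byte lead, need 3 cont bytes. acc=0x0
Byte[10]=96: continuation. acc=(acc<<6)|0x16=0x16
Byte[11]=AC: continuation. acc=(acc<<6)|0x2C=0x5AC
Byte[12]=AD: continuation. acc=(acc<<6)|0x2D=0x16B2D
Completed: cp=U+16B2D (starts at byte 9)

Answer: 0 2 5 9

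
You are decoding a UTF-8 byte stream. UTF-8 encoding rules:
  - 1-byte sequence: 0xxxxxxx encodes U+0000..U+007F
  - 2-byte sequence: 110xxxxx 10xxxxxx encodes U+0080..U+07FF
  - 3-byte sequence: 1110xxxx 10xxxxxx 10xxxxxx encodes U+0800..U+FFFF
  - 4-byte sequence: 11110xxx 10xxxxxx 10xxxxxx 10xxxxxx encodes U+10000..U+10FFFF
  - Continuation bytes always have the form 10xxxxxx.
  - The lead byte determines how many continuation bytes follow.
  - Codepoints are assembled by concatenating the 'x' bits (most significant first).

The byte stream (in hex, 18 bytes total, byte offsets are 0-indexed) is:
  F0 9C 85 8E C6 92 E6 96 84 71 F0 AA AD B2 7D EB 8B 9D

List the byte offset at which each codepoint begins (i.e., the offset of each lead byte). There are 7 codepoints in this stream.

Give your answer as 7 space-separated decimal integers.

Byte[0]=F0: 4-byte lead, need 3 cont bytes. acc=0x0
Byte[1]=9C: continuation. acc=(acc<<6)|0x1C=0x1C
Byte[2]=85: continuation. acc=(acc<<6)|0x05=0x705
Byte[3]=8E: continuation. acc=(acc<<6)|0x0E=0x1C14E
Completed: cp=U+1C14E (starts at byte 0)
Byte[4]=C6: 2-byte lead, need 1 cont bytes. acc=0x6
Byte[5]=92: continuation. acc=(acc<<6)|0x12=0x192
Completed: cp=U+0192 (starts at byte 4)
Byte[6]=E6: 3-byte lead, need 2 cont bytes. acc=0x6
Byte[7]=96: continuation. acc=(acc<<6)|0x16=0x196
Byte[8]=84: continuation. acc=(acc<<6)|0x04=0x6584
Completed: cp=U+6584 (starts at byte 6)
Byte[9]=71: 1-byte ASCII. cp=U+0071
Byte[10]=F0: 4-byte lead, need 3 cont bytes. acc=0x0
Byte[11]=AA: continuation. acc=(acc<<6)|0x2A=0x2A
Byte[12]=AD: continuation. acc=(acc<<6)|0x2D=0xAAD
Byte[13]=B2: continuation. acc=(acc<<6)|0x32=0x2AB72
Completed: cp=U+2AB72 (starts at byte 10)
Byte[14]=7D: 1-byte ASCII. cp=U+007D
Byte[15]=EB: 3-byte lead, need 2 cont bytes. acc=0xB
Byte[16]=8B: continuation. acc=(acc<<6)|0x0B=0x2CB
Byte[17]=9D: continuation. acc=(acc<<6)|0x1D=0xB2DD
Completed: cp=U+B2DD (starts at byte 15)

Answer: 0 4 6 9 10 14 15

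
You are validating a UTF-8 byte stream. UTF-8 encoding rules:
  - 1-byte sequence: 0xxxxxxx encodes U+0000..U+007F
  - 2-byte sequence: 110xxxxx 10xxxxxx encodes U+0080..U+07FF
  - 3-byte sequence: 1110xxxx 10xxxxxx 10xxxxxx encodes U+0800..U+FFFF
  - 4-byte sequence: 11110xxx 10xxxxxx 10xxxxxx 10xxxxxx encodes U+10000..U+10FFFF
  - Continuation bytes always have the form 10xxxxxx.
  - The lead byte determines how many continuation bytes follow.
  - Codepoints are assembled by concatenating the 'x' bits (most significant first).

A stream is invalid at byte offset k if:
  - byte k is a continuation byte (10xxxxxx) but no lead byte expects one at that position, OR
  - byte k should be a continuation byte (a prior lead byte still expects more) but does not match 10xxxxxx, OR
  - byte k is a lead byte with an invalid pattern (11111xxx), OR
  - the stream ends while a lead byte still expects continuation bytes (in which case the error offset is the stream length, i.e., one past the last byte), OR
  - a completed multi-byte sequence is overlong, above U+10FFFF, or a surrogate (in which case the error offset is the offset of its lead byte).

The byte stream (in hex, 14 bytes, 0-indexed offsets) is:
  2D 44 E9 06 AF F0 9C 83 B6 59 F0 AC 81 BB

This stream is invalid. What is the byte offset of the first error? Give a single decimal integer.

Answer: 3

Derivation:
Byte[0]=2D: 1-byte ASCII. cp=U+002D
Byte[1]=44: 1-byte ASCII. cp=U+0044
Byte[2]=E9: 3-byte lead, need 2 cont bytes. acc=0x9
Byte[3]=06: expected 10xxxxxx continuation. INVALID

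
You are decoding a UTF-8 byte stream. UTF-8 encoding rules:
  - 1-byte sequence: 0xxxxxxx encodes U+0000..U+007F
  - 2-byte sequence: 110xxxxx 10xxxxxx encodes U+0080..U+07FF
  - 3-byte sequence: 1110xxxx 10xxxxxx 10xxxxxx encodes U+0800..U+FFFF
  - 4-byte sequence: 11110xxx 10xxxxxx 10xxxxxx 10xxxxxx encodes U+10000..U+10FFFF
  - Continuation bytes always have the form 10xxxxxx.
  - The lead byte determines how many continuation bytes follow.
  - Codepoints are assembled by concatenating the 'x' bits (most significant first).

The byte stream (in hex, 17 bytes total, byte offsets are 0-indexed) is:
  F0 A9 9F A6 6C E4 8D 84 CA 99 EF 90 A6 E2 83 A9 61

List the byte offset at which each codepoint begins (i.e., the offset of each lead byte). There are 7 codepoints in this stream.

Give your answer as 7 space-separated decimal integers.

Answer: 0 4 5 8 10 13 16

Derivation:
Byte[0]=F0: 4-byte lead, need 3 cont bytes. acc=0x0
Byte[1]=A9: continuation. acc=(acc<<6)|0x29=0x29
Byte[2]=9F: continuation. acc=(acc<<6)|0x1F=0xA5F
Byte[3]=A6: continuation. acc=(acc<<6)|0x26=0x297E6
Completed: cp=U+297E6 (starts at byte 0)
Byte[4]=6C: 1-byte ASCII. cp=U+006C
Byte[5]=E4: 3-byte lead, need 2 cont bytes. acc=0x4
Byte[6]=8D: continuation. acc=(acc<<6)|0x0D=0x10D
Byte[7]=84: continuation. acc=(acc<<6)|0x04=0x4344
Completed: cp=U+4344 (starts at byte 5)
Byte[8]=CA: 2-byte lead, need 1 cont bytes. acc=0xA
Byte[9]=99: continuation. acc=(acc<<6)|0x19=0x299
Completed: cp=U+0299 (starts at byte 8)
Byte[10]=EF: 3-byte lead, need 2 cont bytes. acc=0xF
Byte[11]=90: continuation. acc=(acc<<6)|0x10=0x3D0
Byte[12]=A6: continuation. acc=(acc<<6)|0x26=0xF426
Completed: cp=U+F426 (starts at byte 10)
Byte[13]=E2: 3-byte lead, need 2 cont bytes. acc=0x2
Byte[14]=83: continuation. acc=(acc<<6)|0x03=0x83
Byte[15]=A9: continuation. acc=(acc<<6)|0x29=0x20E9
Completed: cp=U+20E9 (starts at byte 13)
Byte[16]=61: 1-byte ASCII. cp=U+0061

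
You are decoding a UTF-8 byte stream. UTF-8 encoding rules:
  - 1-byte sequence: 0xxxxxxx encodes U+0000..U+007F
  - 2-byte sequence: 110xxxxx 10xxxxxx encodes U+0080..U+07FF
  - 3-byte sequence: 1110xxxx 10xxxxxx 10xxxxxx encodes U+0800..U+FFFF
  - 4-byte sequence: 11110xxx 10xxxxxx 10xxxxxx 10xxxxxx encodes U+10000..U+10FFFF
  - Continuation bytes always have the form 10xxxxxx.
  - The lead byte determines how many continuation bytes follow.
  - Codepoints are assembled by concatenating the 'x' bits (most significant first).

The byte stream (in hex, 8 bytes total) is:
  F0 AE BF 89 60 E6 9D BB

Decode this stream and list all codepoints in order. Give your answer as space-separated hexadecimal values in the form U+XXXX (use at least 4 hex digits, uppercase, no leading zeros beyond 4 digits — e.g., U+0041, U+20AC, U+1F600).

Answer: U+2EFC9 U+0060 U+677B

Derivation:
Byte[0]=F0: 4-byte lead, need 3 cont bytes. acc=0x0
Byte[1]=AE: continuation. acc=(acc<<6)|0x2E=0x2E
Byte[2]=BF: continuation. acc=(acc<<6)|0x3F=0xBBF
Byte[3]=89: continuation. acc=(acc<<6)|0x09=0x2EFC9
Completed: cp=U+2EFC9 (starts at byte 0)
Byte[4]=60: 1-byte ASCII. cp=U+0060
Byte[5]=E6: 3-byte lead, need 2 cont bytes. acc=0x6
Byte[6]=9D: continuation. acc=(acc<<6)|0x1D=0x19D
Byte[7]=BB: continuation. acc=(acc<<6)|0x3B=0x677B
Completed: cp=U+677B (starts at byte 5)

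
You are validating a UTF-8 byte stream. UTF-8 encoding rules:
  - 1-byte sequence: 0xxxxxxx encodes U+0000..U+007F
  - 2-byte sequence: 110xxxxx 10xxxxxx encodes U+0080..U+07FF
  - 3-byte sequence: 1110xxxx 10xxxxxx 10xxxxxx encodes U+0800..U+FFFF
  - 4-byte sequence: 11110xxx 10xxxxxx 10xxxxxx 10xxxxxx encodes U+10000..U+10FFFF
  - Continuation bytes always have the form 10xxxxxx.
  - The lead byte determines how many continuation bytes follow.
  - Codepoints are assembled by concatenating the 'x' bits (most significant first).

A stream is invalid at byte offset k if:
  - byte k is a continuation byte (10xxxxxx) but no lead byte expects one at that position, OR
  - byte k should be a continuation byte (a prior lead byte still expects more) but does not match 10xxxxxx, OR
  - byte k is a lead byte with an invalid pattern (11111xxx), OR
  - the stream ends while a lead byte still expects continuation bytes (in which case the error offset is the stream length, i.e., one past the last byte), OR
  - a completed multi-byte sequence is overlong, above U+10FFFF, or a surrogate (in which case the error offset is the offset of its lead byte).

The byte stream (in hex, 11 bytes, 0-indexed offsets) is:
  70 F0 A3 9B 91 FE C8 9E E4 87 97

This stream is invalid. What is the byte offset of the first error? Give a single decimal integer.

Answer: 5

Derivation:
Byte[0]=70: 1-byte ASCII. cp=U+0070
Byte[1]=F0: 4-byte lead, need 3 cont bytes. acc=0x0
Byte[2]=A3: continuation. acc=(acc<<6)|0x23=0x23
Byte[3]=9B: continuation. acc=(acc<<6)|0x1B=0x8DB
Byte[4]=91: continuation. acc=(acc<<6)|0x11=0x236D1
Completed: cp=U+236D1 (starts at byte 1)
Byte[5]=FE: INVALID lead byte (not 0xxx/110x/1110/11110)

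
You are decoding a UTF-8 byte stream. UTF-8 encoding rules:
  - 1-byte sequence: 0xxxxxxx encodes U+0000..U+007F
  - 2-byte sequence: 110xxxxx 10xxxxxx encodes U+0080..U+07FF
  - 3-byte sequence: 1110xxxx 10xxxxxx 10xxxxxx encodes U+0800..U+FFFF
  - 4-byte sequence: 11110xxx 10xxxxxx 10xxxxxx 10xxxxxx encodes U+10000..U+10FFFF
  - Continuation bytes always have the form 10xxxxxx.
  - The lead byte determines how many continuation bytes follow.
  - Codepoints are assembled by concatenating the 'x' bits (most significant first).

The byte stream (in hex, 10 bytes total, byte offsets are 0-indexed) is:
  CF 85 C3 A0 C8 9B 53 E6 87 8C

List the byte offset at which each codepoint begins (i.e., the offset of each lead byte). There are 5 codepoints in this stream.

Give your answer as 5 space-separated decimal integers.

Answer: 0 2 4 6 7

Derivation:
Byte[0]=CF: 2-byte lead, need 1 cont bytes. acc=0xF
Byte[1]=85: continuation. acc=(acc<<6)|0x05=0x3C5
Completed: cp=U+03C5 (starts at byte 0)
Byte[2]=C3: 2-byte lead, need 1 cont bytes. acc=0x3
Byte[3]=A0: continuation. acc=(acc<<6)|0x20=0xE0
Completed: cp=U+00E0 (starts at byte 2)
Byte[4]=C8: 2-byte lead, need 1 cont bytes. acc=0x8
Byte[5]=9B: continuation. acc=(acc<<6)|0x1B=0x21B
Completed: cp=U+021B (starts at byte 4)
Byte[6]=53: 1-byte ASCII. cp=U+0053
Byte[7]=E6: 3-byte lead, need 2 cont bytes. acc=0x6
Byte[8]=87: continuation. acc=(acc<<6)|0x07=0x187
Byte[9]=8C: continuation. acc=(acc<<6)|0x0C=0x61CC
Completed: cp=U+61CC (starts at byte 7)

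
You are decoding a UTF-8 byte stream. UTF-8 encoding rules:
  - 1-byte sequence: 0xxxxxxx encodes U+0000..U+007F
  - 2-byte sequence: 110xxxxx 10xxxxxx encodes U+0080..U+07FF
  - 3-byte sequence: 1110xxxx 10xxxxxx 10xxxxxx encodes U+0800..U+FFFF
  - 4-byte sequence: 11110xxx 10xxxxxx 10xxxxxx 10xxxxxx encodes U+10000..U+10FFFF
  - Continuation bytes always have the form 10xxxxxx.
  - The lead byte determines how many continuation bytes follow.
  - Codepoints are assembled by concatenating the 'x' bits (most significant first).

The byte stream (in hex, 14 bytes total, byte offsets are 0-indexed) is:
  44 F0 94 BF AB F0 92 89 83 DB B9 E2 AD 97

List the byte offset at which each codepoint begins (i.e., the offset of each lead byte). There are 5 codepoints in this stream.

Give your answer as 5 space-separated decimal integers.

Byte[0]=44: 1-byte ASCII. cp=U+0044
Byte[1]=F0: 4-byte lead, need 3 cont bytes. acc=0x0
Byte[2]=94: continuation. acc=(acc<<6)|0x14=0x14
Byte[3]=BF: continuation. acc=(acc<<6)|0x3F=0x53F
Byte[4]=AB: continuation. acc=(acc<<6)|0x2B=0x14FEB
Completed: cp=U+14FEB (starts at byte 1)
Byte[5]=F0: 4-byte lead, need 3 cont bytes. acc=0x0
Byte[6]=92: continuation. acc=(acc<<6)|0x12=0x12
Byte[7]=89: continuation. acc=(acc<<6)|0x09=0x489
Byte[8]=83: continuation. acc=(acc<<6)|0x03=0x12243
Completed: cp=U+12243 (starts at byte 5)
Byte[9]=DB: 2-byte lead, need 1 cont bytes. acc=0x1B
Byte[10]=B9: continuation. acc=(acc<<6)|0x39=0x6F9
Completed: cp=U+06F9 (starts at byte 9)
Byte[11]=E2: 3-byte lead, need 2 cont bytes. acc=0x2
Byte[12]=AD: continuation. acc=(acc<<6)|0x2D=0xAD
Byte[13]=97: continuation. acc=(acc<<6)|0x17=0x2B57
Completed: cp=U+2B57 (starts at byte 11)

Answer: 0 1 5 9 11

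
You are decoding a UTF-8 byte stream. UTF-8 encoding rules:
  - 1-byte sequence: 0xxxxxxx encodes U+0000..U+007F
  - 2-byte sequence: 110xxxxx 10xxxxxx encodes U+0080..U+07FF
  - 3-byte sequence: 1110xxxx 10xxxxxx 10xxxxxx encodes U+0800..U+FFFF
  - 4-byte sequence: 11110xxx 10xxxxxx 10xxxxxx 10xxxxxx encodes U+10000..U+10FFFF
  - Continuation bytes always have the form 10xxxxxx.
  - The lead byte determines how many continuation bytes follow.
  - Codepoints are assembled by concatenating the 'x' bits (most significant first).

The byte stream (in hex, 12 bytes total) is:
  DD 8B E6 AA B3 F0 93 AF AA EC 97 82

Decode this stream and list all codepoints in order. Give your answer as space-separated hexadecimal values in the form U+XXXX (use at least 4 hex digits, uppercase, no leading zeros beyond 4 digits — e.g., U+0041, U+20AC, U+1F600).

Answer: U+074B U+6AB3 U+13BEA U+C5C2

Derivation:
Byte[0]=DD: 2-byte lead, need 1 cont bytes. acc=0x1D
Byte[1]=8B: continuation. acc=(acc<<6)|0x0B=0x74B
Completed: cp=U+074B (starts at byte 0)
Byte[2]=E6: 3-byte lead, need 2 cont bytes. acc=0x6
Byte[3]=AA: continuation. acc=(acc<<6)|0x2A=0x1AA
Byte[4]=B3: continuation. acc=(acc<<6)|0x33=0x6AB3
Completed: cp=U+6AB3 (starts at byte 2)
Byte[5]=F0: 4-byte lead, need 3 cont bytes. acc=0x0
Byte[6]=93: continuation. acc=(acc<<6)|0x13=0x13
Byte[7]=AF: continuation. acc=(acc<<6)|0x2F=0x4EF
Byte[8]=AA: continuation. acc=(acc<<6)|0x2A=0x13BEA
Completed: cp=U+13BEA (starts at byte 5)
Byte[9]=EC: 3-byte lead, need 2 cont bytes. acc=0xC
Byte[10]=97: continuation. acc=(acc<<6)|0x17=0x317
Byte[11]=82: continuation. acc=(acc<<6)|0x02=0xC5C2
Completed: cp=U+C5C2 (starts at byte 9)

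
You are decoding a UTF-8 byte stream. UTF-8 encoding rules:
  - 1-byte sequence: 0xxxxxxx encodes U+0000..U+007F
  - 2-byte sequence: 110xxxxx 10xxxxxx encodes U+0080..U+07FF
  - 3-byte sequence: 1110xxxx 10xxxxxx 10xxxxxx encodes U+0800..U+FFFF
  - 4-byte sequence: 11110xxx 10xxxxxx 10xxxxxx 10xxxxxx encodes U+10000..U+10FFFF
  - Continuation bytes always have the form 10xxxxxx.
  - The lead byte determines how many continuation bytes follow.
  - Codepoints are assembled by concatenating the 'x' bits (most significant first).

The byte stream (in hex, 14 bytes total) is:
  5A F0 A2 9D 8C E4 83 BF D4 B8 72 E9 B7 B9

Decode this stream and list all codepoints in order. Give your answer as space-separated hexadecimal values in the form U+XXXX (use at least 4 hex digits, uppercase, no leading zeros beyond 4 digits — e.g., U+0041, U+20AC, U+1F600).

Answer: U+005A U+2274C U+40FF U+0538 U+0072 U+9DF9

Derivation:
Byte[0]=5A: 1-byte ASCII. cp=U+005A
Byte[1]=F0: 4-byte lead, need 3 cont bytes. acc=0x0
Byte[2]=A2: continuation. acc=(acc<<6)|0x22=0x22
Byte[3]=9D: continuation. acc=(acc<<6)|0x1D=0x89D
Byte[4]=8C: continuation. acc=(acc<<6)|0x0C=0x2274C
Completed: cp=U+2274C (starts at byte 1)
Byte[5]=E4: 3-byte lead, need 2 cont bytes. acc=0x4
Byte[6]=83: continuation. acc=(acc<<6)|0x03=0x103
Byte[7]=BF: continuation. acc=(acc<<6)|0x3F=0x40FF
Completed: cp=U+40FF (starts at byte 5)
Byte[8]=D4: 2-byte lead, need 1 cont bytes. acc=0x14
Byte[9]=B8: continuation. acc=(acc<<6)|0x38=0x538
Completed: cp=U+0538 (starts at byte 8)
Byte[10]=72: 1-byte ASCII. cp=U+0072
Byte[11]=E9: 3-byte lead, need 2 cont bytes. acc=0x9
Byte[12]=B7: continuation. acc=(acc<<6)|0x37=0x277
Byte[13]=B9: continuation. acc=(acc<<6)|0x39=0x9DF9
Completed: cp=U+9DF9 (starts at byte 11)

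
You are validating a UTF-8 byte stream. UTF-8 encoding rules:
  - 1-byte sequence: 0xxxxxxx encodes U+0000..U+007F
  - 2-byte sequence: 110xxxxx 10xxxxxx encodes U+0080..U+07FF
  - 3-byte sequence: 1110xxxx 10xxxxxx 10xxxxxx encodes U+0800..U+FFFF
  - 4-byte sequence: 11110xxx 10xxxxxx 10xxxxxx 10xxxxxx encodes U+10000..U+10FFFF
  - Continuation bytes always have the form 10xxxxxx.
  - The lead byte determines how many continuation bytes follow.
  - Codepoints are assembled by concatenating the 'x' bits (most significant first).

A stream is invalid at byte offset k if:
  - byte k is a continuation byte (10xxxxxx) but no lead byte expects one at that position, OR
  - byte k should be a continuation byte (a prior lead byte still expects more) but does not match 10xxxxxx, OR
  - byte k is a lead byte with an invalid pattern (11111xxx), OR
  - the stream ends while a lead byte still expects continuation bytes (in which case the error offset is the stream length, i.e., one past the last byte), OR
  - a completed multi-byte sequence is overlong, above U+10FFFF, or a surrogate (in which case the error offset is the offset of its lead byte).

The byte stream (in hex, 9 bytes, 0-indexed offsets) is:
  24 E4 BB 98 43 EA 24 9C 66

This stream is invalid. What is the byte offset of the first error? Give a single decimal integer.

Byte[0]=24: 1-byte ASCII. cp=U+0024
Byte[1]=E4: 3-byte lead, need 2 cont bytes. acc=0x4
Byte[2]=BB: continuation. acc=(acc<<6)|0x3B=0x13B
Byte[3]=98: continuation. acc=(acc<<6)|0x18=0x4ED8
Completed: cp=U+4ED8 (starts at byte 1)
Byte[4]=43: 1-byte ASCII. cp=U+0043
Byte[5]=EA: 3-byte lead, need 2 cont bytes. acc=0xA
Byte[6]=24: expected 10xxxxxx continuation. INVALID

Answer: 6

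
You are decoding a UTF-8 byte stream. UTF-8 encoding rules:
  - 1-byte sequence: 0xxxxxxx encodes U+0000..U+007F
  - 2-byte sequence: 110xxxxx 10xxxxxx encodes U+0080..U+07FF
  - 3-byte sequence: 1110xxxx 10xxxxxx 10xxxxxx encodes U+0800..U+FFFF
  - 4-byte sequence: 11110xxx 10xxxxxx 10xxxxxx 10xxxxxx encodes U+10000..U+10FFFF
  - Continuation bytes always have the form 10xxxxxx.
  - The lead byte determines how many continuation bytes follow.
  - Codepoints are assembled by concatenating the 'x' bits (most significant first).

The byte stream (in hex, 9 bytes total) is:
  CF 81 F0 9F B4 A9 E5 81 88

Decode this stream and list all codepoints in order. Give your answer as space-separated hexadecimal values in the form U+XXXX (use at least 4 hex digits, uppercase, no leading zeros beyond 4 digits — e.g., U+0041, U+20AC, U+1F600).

Byte[0]=CF: 2-byte lead, need 1 cont bytes. acc=0xF
Byte[1]=81: continuation. acc=(acc<<6)|0x01=0x3C1
Completed: cp=U+03C1 (starts at byte 0)
Byte[2]=F0: 4-byte lead, need 3 cont bytes. acc=0x0
Byte[3]=9F: continuation. acc=(acc<<6)|0x1F=0x1F
Byte[4]=B4: continuation. acc=(acc<<6)|0x34=0x7F4
Byte[5]=A9: continuation. acc=(acc<<6)|0x29=0x1FD29
Completed: cp=U+1FD29 (starts at byte 2)
Byte[6]=E5: 3-byte lead, need 2 cont bytes. acc=0x5
Byte[7]=81: continuation. acc=(acc<<6)|0x01=0x141
Byte[8]=88: continuation. acc=(acc<<6)|0x08=0x5048
Completed: cp=U+5048 (starts at byte 6)

Answer: U+03C1 U+1FD29 U+5048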